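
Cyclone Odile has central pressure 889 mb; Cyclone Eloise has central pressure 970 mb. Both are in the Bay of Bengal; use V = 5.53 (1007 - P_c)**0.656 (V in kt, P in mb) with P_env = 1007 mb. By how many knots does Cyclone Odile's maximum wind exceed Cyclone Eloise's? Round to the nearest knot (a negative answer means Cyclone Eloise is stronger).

67 kt

Cyclone Odile: ΔP = 118; V ≈ 5.53 × 118^0.656 ≈ 126.44 kt.
Cyclone Eloise: ΔP = 37; V ≈ 5.53 × 37^0.656 ≈ 59.08 kt.
Difference ≈ 126.44 − 59.08 = 67.36 → 67 kt.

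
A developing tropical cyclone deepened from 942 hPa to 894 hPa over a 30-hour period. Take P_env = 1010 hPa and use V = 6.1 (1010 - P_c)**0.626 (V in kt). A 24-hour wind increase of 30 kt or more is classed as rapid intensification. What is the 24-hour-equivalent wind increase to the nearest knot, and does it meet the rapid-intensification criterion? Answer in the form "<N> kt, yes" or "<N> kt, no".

V₁: ΔP = 68, V ≈ 6.1 × 68^0.626 ≈ 85.60 kt.
V₂: ΔP = 116, V ≈ 6.1 × 116^0.626 ≈ 119.59 kt.
ΔV over 30 h = 33.99 kt → 24 h equivalent = 33.99 × 24/30 ≈ 27.19 kt.
27 kt < 30 kt ⇒ not rapid intensification.

27 kt, no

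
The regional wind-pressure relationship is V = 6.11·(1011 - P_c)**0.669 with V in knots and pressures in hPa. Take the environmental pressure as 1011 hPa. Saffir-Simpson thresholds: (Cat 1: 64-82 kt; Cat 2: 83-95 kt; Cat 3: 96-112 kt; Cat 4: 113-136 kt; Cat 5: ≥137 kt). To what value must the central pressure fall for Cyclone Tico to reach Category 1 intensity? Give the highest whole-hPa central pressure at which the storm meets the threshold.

977 hPa

Category 1 begins at V = 64 kt.
Required ΔP = (64/6.11)^(1/0.669) = 10.475^1.495 ≈ 33.49 hPa.
P_c ≤ 1011 − 33.49 = 977.51, so the highest integer P_c is 977 hPa.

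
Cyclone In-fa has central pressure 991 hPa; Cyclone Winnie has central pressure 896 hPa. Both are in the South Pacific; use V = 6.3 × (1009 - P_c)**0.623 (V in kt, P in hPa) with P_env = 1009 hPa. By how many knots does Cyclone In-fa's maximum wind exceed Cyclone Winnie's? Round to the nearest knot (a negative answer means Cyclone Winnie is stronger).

Cyclone In-fa: ΔP = 18; V ≈ 6.3 × 18^0.623 ≈ 38.14 kt.
Cyclone Winnie: ΔP = 113; V ≈ 6.3 × 113^0.623 ≈ 119.79 kt.
Difference ≈ 38.14 − 119.79 = -81.65 → -82 kt.

-82 kt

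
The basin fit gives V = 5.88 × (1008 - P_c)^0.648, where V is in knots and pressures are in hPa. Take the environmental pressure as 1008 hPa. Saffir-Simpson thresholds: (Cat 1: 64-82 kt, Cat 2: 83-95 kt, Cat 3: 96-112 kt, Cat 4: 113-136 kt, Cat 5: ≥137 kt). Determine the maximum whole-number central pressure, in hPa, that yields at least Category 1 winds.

Category 1 begins at V = 64 kt.
Required ΔP = (64/5.88)^(1/0.648) = 10.884^1.543 ≈ 39.81 hPa.
P_c ≤ 1008 − 39.81 = 968.19, so the highest integer P_c is 968 hPa.

968 hPa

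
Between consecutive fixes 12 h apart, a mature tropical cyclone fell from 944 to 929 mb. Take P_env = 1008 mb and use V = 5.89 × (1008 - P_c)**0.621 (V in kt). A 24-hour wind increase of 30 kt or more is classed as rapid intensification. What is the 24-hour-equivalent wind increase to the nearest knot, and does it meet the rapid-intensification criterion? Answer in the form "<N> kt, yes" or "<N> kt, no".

V₁: ΔP = 64, V ≈ 5.89 × 64^0.621 ≈ 77.94 kt.
V₂: ΔP = 79, V ≈ 5.89 × 79^0.621 ≈ 88.83 kt.
ΔV over 12 h = 10.89 kt → 24 h equivalent = 10.89 × 24/12 ≈ 21.78 kt.
22 kt < 30 kt ⇒ not rapid intensification.

22 kt, no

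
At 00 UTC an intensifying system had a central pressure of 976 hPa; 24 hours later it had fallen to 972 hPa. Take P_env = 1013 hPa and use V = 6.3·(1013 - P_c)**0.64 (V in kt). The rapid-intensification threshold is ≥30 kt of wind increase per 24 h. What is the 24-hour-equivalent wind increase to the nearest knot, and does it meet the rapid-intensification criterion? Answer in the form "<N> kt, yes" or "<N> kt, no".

4 kt, no

V₁: ΔP = 37, V ≈ 6.3 × 37^0.64 ≈ 63.53 kt.
V₂: ΔP = 41, V ≈ 6.3 × 41^0.64 ≈ 67.85 kt.
ΔV over 24 h = 4.32 kt → 24 h equivalent = 4.32 × 24/24 ≈ 4.32 kt.
4 kt < 30 kt ⇒ not rapid intensification.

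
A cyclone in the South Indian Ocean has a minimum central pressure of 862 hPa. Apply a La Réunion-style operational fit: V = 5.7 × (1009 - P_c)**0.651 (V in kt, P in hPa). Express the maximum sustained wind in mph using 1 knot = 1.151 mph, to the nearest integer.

169 mph

ΔP = 1009 − 862 = 147 hPa.
V ≈ 5.7 × 147^0.651 = 5.7 × 25.759 ≈ 146.824 kt.
146.824 × 1.151 ≈ 168.99 mph → 169 mph.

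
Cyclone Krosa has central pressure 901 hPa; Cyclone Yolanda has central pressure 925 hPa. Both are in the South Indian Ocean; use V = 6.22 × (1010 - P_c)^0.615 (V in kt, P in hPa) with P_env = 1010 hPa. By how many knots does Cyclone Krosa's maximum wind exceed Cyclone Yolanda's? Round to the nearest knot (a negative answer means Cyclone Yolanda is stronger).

16 kt

Cyclone Krosa: ΔP = 109; V ≈ 6.22 × 109^0.615 ≈ 111.38 kt.
Cyclone Yolanda: ΔP = 85; V ≈ 6.22 × 85^0.615 ≈ 95.58 kt.
Difference ≈ 111.38 − 95.58 = 15.80 → 16 kt.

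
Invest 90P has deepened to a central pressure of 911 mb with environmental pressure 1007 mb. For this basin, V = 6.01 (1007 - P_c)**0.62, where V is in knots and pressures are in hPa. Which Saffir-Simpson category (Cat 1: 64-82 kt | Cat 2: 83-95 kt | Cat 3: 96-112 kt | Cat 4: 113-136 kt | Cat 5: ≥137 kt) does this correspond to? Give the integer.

3

ΔP = 1007 − 911 = 96 mb.
V ≈ 6.01 × 96^0.62 = 6.01 × 16.94 ≈ 102 kt.
102 kt falls in the Category 3 band.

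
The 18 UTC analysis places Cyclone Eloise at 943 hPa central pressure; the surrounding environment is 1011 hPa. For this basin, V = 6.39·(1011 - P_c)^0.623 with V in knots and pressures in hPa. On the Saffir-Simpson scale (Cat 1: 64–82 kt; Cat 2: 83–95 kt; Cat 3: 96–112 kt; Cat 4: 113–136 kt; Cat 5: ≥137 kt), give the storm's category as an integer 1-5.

ΔP = 1011 − 943 = 68 hPa.
V ≈ 6.39 × 68^0.623 = 6.39 × 13.86 ≈ 89 kt.
89 kt falls in the Category 2 band.

2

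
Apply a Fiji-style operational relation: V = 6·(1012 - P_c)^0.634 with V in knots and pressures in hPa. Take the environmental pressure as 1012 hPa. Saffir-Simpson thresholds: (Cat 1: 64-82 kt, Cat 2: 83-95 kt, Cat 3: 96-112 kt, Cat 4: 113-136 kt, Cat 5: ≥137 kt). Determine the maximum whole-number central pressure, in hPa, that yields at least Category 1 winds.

970 hPa

Category 1 begins at V = 64 kt.
Required ΔP = (64/6)^(1/0.634) = 10.667^1.577 ≈ 41.83 hPa.
P_c ≤ 1012 − 41.83 = 970.17, so the highest integer P_c is 970 hPa.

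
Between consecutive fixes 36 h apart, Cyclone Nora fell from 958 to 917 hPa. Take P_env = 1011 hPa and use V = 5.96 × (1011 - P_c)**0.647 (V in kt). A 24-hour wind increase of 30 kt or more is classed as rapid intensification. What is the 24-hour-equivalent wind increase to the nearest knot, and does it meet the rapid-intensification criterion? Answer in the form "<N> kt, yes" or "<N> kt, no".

V₁: ΔP = 53, V ≈ 5.96 × 53^0.647 ≈ 77.78 kt.
V₂: ΔP = 94, V ≈ 5.96 × 94^0.647 ≈ 112.68 kt.
ΔV over 36 h = 34.90 kt → 24 h equivalent = 34.90 × 24/36 ≈ 23.27 kt.
23 kt < 30 kt ⇒ not rapid intensification.

23 kt, no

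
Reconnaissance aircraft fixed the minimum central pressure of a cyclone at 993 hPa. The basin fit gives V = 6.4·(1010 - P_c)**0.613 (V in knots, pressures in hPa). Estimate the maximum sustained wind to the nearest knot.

36 kt

ΔP = 1010 − 993 = 17 hPa.
17^0.613 ≈ 5.679.
V ≈ 6.4 × 5.679 ≈ 36.3 kt.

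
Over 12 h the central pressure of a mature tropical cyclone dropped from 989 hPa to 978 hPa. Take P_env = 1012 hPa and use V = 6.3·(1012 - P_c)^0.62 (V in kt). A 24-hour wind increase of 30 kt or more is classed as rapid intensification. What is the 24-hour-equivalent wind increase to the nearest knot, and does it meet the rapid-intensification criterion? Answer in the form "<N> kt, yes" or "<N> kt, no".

24 kt, no

V₁: ΔP = 23, V ≈ 6.3 × 23^0.62 ≈ 44.02 kt.
V₂: ΔP = 34, V ≈ 6.3 × 34^0.62 ≈ 56.09 kt.
ΔV over 12 h = 12.07 kt → 24 h equivalent = 12.07 × 24/12 ≈ 24.14 kt.
24 kt < 30 kt ⇒ not rapid intensification.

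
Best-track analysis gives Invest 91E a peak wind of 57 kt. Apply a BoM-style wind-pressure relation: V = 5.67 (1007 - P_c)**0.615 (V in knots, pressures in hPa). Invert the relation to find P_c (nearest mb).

964 mb

ΔP = (V / 5.67)^(1/0.615) = (57/5.67)^1.626.
57/5.67 = 10.053; 10.053^1.626 ≈ 42.63 mb.
P_c = 1007 − 42.63 = 964.37 ≈ 964 mb.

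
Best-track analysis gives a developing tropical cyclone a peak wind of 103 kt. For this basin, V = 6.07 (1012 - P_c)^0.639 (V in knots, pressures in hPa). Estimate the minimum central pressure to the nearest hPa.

ΔP = (V / 6.07)^(1/0.639) = (103/6.07)^1.565.
103/6.07 = 16.969; 16.969^1.565 ≈ 84.01 hPa.
P_c = 1012 − 84.01 = 927.99 ≈ 928 hPa.

928 hPa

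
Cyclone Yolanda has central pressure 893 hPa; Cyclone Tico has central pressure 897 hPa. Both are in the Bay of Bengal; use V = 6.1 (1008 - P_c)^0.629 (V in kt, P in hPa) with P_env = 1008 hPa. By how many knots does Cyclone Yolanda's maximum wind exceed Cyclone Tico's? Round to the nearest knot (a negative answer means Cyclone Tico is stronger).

Cyclone Yolanda: ΔP = 115; V ≈ 6.1 × 115^0.629 ≈ 120.64 kt.
Cyclone Tico: ΔP = 111; V ≈ 6.1 × 111^0.629 ≈ 117.99 kt.
Difference ≈ 120.64 − 117.99 = 2.65 → 3 kt.

3 kt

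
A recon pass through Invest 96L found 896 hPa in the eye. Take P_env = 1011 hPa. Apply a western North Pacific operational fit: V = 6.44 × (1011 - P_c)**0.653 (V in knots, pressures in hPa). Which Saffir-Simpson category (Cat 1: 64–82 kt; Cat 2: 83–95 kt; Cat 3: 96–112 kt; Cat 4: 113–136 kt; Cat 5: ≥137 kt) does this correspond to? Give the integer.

5

ΔP = 1011 − 896 = 115 hPa.
V ≈ 6.44 × 115^0.653 = 6.44 × 22.16 ≈ 143 kt.
143 kt falls in the Category 5 band.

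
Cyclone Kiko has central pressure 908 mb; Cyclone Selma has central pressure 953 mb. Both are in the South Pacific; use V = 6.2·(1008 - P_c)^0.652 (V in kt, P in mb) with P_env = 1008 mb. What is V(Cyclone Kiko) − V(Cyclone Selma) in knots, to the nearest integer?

Cyclone Kiko: ΔP = 100; V ≈ 6.2 × 100^0.652 ≈ 124.85 kt.
Cyclone Selma: ΔP = 55; V ≈ 6.2 × 55^0.652 ≈ 84.55 kt.
Difference ≈ 124.85 − 84.55 = 40.30 → 40 kt.

40 kt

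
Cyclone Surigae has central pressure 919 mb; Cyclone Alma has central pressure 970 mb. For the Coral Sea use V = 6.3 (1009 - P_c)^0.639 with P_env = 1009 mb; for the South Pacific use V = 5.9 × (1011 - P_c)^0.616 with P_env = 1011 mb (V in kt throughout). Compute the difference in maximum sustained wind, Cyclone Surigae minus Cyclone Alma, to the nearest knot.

Cyclone Surigae: ΔP = 90; V ≈ 6.3 × 90^0.639 ≈ 111.71 kt.
Cyclone Alma: ΔP = 41; V ≈ 5.9 × 41^0.616 ≈ 58.12 kt.
Difference ≈ 111.71 − 58.12 = 53.59 → 54 kt.

54 kt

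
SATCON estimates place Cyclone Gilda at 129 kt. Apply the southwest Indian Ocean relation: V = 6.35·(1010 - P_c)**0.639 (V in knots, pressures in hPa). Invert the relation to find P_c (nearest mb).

ΔP = (V / 6.35)^(1/0.639) = (129/6.35)^1.565.
129/6.35 = 20.315; 20.315^1.565 ≈ 111.34 mb.
P_c = 1010 − 111.34 = 898.66 ≈ 899 mb.

899 mb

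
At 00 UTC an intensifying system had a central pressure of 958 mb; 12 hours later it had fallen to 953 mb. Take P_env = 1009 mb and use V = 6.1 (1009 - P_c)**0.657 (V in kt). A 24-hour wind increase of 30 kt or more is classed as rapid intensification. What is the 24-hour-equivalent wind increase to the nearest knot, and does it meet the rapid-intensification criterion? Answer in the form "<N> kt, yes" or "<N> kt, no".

10 kt, no

V₁: ΔP = 51, V ≈ 6.1 × 51^0.657 ≈ 80.76 kt.
V₂: ΔP = 56, V ≈ 6.1 × 56^0.657 ≈ 85.88 kt.
ΔV over 12 h = 5.12 kt → 24 h equivalent = 5.12 × 24/12 ≈ 10.24 kt.
10 kt < 30 kt ⇒ not rapid intensification.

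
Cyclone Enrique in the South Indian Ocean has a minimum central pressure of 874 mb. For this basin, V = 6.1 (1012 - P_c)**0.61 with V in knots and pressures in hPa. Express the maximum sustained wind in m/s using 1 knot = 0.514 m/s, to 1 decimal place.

ΔP = 1012 − 874 = 138 mb.
V ≈ 6.1 × 138^0.61 = 6.1 × 20.199 ≈ 123.213 kt.
123.213 × 0.514 ≈ 63.33 m/s → 63.3 m/s.

63.3 m/s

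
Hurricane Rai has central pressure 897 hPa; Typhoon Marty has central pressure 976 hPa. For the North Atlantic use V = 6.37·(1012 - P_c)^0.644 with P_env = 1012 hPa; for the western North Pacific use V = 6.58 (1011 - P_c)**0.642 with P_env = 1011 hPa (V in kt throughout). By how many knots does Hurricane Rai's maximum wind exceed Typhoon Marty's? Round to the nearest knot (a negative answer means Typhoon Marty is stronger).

71 kt

Hurricane Rai: ΔP = 115; V ≈ 6.37 × 115^0.644 ≈ 135.28 kt.
Typhoon Marty: ΔP = 35; V ≈ 6.58 × 35^0.642 ≈ 64.49 kt.
Difference ≈ 135.28 − 64.49 = 70.79 → 71 kt.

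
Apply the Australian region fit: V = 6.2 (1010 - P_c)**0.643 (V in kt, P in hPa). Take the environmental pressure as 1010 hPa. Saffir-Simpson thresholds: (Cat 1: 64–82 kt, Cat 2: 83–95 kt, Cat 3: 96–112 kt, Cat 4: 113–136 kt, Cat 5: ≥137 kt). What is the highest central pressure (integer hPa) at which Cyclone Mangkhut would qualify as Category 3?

939 hPa

Category 3 begins at V = 96 kt.
Required ΔP = (96/6.2)^(1/0.643) = 15.484^1.555 ≈ 70.88 hPa.
P_c ≤ 1010 − 70.88 = 939.12, so the highest integer P_c is 939 hPa.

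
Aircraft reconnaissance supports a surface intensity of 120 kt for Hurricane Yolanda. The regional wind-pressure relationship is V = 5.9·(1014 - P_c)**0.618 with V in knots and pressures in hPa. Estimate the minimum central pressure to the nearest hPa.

883 hPa

ΔP = (V / 5.9)^(1/0.618) = (120/5.9)^1.618.
120/5.9 = 20.339; 20.339^1.618 ≈ 130.93 hPa.
P_c = 1014 − 130.93 = 883.07 ≈ 883 hPa.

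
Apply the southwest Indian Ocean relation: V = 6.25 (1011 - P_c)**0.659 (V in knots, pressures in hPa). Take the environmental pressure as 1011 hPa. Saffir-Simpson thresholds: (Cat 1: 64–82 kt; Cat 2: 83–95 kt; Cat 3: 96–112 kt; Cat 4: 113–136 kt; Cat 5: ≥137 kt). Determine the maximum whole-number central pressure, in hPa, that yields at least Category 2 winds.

Category 2 begins at V = 83 kt.
Required ΔP = (83/6.25)^(1/0.659) = 13.280^1.517 ≈ 50.63 hPa.
P_c ≤ 1011 − 50.63 = 960.37, so the highest integer P_c is 960 hPa.

960 hPa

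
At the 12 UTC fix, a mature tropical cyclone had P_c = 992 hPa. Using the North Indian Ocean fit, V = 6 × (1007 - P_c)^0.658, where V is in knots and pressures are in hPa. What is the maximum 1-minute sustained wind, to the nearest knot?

36 kt

ΔP = 1007 − 992 = 15 hPa.
15^0.658 ≈ 5.941.
V ≈ 6 × 5.941 ≈ 35.6 kt.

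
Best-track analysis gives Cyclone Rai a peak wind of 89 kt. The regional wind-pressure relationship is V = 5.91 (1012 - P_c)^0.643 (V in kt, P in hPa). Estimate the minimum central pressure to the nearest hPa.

ΔP = (V / 5.91)^(1/0.643) = (89/5.91)^1.555.
89/5.91 = 15.059; 15.059^1.555 ≈ 67.88 hPa.
P_c = 1012 − 67.88 = 944.12 ≈ 944 hPa.

944 hPa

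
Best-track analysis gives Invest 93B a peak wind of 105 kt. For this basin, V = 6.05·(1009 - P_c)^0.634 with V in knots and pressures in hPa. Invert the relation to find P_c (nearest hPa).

919 hPa

ΔP = (V / 6.05)^(1/0.634) = (105/6.05)^1.577.
105/6.05 = 17.355; 17.355^1.577 ≈ 90.15 hPa.
P_c = 1009 − 90.15 = 918.85 ≈ 919 hPa.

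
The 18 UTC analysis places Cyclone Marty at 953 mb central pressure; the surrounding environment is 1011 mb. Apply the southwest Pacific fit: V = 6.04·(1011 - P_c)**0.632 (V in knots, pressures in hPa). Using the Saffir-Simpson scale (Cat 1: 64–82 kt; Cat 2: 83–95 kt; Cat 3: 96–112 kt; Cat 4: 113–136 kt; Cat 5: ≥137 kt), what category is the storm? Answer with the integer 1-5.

ΔP = 1011 − 953 = 58 mb.
V ≈ 6.04 × 58^0.632 = 6.04 × 13.02 ≈ 79 kt.
79 kt falls in the Category 1 band.

1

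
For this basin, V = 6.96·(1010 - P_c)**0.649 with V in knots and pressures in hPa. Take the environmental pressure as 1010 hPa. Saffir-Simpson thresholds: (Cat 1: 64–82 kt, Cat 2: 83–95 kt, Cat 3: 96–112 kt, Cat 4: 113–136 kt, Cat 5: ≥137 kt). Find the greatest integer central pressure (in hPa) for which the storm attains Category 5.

911 hPa

Category 5 begins at V = 137 kt.
Required ΔP = (137/6.96)^(1/0.649) = 19.684^1.541 ≈ 98.63 hPa.
P_c ≤ 1010 − 98.63 = 911.37, so the highest integer P_c is 911 hPa.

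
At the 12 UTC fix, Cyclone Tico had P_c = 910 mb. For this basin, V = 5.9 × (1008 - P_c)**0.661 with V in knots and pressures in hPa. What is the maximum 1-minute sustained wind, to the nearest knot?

122 kt

ΔP = 1008 − 910 = 98 mb.
98^0.661 ≈ 20.711.
V ≈ 5.9 × 20.711 ≈ 122.2 kt.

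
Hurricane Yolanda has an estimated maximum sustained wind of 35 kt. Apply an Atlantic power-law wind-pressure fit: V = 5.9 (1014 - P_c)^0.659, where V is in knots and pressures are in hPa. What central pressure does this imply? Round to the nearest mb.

ΔP = (V / 5.9)^(1/0.659) = (35/5.9)^1.517.
35/5.9 = 5.932; 5.932^1.517 ≈ 14.90 mb.
P_c = 1014 − 14.90 = 999.10 ≈ 999 mb.

999 mb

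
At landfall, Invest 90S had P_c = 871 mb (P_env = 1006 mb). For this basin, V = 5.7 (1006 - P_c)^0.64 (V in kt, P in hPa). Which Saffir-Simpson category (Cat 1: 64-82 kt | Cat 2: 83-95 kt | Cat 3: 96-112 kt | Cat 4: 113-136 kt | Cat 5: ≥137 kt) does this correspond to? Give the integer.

ΔP = 1006 − 871 = 135 mb.
V ≈ 5.7 × 135^0.64 = 5.7 × 23.09 ≈ 132 kt.
132 kt falls in the Category 4 band.

4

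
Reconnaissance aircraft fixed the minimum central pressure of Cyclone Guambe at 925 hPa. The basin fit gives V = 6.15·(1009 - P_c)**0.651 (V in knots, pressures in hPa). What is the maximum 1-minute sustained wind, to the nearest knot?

ΔP = 1009 − 925 = 84 hPa.
84^0.651 ≈ 17.894.
V ≈ 6.15 × 17.894 ≈ 110.0 kt.

110 kt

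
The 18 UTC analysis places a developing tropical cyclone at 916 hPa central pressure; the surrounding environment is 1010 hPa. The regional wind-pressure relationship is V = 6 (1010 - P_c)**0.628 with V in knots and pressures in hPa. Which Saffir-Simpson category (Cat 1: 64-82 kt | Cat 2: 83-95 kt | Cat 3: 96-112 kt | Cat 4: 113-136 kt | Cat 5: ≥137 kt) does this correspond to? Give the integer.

ΔP = 1010 − 916 = 94 hPa.
V ≈ 6 × 94^0.628 = 6 × 17.34 ≈ 104 kt.
104 kt falls in the Category 3 band.

3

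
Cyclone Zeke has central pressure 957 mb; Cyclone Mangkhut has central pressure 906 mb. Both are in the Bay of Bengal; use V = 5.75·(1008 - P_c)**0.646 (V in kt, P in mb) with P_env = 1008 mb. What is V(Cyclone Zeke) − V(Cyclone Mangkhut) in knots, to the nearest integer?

-41 kt

Cyclone Zeke: ΔP = 51; V ≈ 5.75 × 51^0.646 ≈ 72.91 kt.
Cyclone Mangkhut: ΔP = 102; V ≈ 5.75 × 102^0.646 ≈ 114.08 kt.
Difference ≈ 72.91 − 114.08 = -41.17 → -41 kt.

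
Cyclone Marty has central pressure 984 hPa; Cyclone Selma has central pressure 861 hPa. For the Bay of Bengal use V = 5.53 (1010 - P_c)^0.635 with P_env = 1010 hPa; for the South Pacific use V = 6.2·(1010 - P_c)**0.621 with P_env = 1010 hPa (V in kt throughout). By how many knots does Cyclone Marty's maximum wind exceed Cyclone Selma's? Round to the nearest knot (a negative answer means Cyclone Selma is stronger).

-95 kt

Cyclone Marty: ΔP = 26; V ≈ 5.53 × 26^0.635 ≈ 43.78 kt.
Cyclone Selma: ΔP = 149; V ≈ 6.2 × 149^0.621 ≈ 138.66 kt.
Difference ≈ 43.78 − 138.66 = -94.88 → -95 kt.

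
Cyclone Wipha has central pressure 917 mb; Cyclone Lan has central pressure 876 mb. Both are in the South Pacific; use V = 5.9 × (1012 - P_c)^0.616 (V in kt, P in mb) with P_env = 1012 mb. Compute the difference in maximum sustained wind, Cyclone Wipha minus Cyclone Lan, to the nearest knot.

-24 kt

Cyclone Wipha: ΔP = 95; V ≈ 5.9 × 95^0.616 ≈ 97.53 kt.
Cyclone Lan: ΔP = 136; V ≈ 5.9 × 136^0.616 ≈ 121.65 kt.
Difference ≈ 97.53 − 121.65 = -24.12 → -24 kt.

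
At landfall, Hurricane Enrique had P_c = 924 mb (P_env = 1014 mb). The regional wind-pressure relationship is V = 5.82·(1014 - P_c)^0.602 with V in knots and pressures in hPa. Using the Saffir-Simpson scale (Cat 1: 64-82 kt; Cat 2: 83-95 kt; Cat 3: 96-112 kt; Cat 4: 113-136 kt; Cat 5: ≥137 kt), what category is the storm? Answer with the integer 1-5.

ΔP = 1014 − 924 = 90 mb.
V ≈ 5.82 × 90^0.602 = 5.82 × 15.01 ≈ 87 kt.
87 kt falls in the Category 2 band.

2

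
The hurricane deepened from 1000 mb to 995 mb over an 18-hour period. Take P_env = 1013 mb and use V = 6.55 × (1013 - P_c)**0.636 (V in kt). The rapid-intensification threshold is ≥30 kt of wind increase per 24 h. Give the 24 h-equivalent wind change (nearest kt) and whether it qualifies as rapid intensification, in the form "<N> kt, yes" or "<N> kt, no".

V₁: ΔP = 13, V ≈ 6.55 × 13^0.636 ≈ 33.47 kt.
V₂: ΔP = 18, V ≈ 6.55 × 18^0.636 ≈ 41.17 kt.
ΔV over 18 h = 7.70 kt → 24 h equivalent = 7.70 × 24/18 ≈ 10.27 kt.
10 kt < 30 kt ⇒ not rapid intensification.

10 kt, no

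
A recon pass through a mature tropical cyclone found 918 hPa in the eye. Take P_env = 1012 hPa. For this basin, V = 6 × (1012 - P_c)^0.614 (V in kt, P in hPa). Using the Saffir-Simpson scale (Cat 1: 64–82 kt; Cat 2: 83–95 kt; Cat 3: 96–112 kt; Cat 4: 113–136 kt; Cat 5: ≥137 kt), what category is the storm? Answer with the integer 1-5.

3

ΔP = 1012 − 918 = 94 hPa.
V ≈ 6 × 94^0.614 = 6 × 16.27 ≈ 98 kt.
98 kt falls in the Category 3 band.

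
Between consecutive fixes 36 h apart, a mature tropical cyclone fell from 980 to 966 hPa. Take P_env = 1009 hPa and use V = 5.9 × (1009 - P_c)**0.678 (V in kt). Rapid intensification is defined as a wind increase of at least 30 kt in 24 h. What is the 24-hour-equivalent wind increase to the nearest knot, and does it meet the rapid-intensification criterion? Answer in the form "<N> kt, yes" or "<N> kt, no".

12 kt, no

V₁: ΔP = 29, V ≈ 5.9 × 29^0.678 ≈ 57.86 kt.
V₂: ΔP = 43, V ≈ 5.9 × 43^0.678 ≈ 75.57 kt.
ΔV over 36 h = 17.71 kt → 24 h equivalent = 17.71 × 24/36 ≈ 11.81 kt.
12 kt < 30 kt ⇒ not rapid intensification.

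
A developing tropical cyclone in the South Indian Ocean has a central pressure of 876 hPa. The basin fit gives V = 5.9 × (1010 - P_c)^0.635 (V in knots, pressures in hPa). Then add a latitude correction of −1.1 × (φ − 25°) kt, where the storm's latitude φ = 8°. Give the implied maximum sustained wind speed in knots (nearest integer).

ΔP = 1010 − 876 = 134 hPa.
134^0.635 ≈ 22.424.
V ≈ 5.9 × 22.424 ≈ 132.3 kt.
Latitude correction: −1.1 × (8 − 25) = 18.7 kt.
Corrected V ≈ 151 kt → 151 kt.

151 kt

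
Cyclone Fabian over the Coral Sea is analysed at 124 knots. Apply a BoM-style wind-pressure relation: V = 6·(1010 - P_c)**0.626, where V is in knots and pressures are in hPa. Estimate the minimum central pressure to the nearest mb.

884 mb

ΔP = (V / 6)^(1/0.626) = (124/6)^1.597.
124/6 = 20.667; 20.667^1.597 ≈ 126.20 mb.
P_c = 1010 − 126.20 = 883.80 ≈ 884 mb.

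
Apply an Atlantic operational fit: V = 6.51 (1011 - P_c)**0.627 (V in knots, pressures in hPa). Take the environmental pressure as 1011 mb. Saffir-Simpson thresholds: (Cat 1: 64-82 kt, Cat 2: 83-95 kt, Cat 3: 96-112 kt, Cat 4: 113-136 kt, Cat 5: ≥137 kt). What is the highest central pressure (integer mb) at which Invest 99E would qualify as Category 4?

Category 4 begins at V = 113 kt.
Required ΔP = (113/6.51)^(1/0.627) = 17.358^1.595 ≈ 94.81 mb.
P_c ≤ 1011 − 94.81 = 916.19, so the highest integer P_c is 916 mb.

916 mb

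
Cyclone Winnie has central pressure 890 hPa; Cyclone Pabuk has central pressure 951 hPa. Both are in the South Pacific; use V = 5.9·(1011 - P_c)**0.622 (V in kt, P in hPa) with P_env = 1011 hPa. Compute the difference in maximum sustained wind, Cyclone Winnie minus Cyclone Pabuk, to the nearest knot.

Cyclone Winnie: ΔP = 121; V ≈ 5.9 × 121^0.622 ≈ 116.50 kt.
Cyclone Pabuk: ΔP = 60; V ≈ 5.9 × 60^0.622 ≈ 75.31 kt.
Difference ≈ 116.50 − 75.31 = 41.19 → 41 kt.

41 kt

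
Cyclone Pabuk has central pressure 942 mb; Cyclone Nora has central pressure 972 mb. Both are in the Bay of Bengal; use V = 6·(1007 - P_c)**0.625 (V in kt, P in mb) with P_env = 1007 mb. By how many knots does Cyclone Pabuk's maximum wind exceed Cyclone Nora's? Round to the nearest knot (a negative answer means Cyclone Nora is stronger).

26 kt

Cyclone Pabuk: ΔP = 65; V ≈ 6 × 65^0.625 ≈ 81.51 kt.
Cyclone Nora: ΔP = 35; V ≈ 6 × 35^0.625 ≈ 55.36 kt.
Difference ≈ 81.51 − 55.36 = 26.15 → 26 kt.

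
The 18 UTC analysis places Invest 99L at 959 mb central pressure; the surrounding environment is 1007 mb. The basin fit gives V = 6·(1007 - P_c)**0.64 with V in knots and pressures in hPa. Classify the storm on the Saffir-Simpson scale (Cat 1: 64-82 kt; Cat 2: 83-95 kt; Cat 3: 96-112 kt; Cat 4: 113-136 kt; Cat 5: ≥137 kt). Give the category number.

ΔP = 1007 − 959 = 48 mb.
V ≈ 6 × 48^0.64 = 6 × 11.91 ≈ 71 kt.
71 kt falls in the Category 1 band.

1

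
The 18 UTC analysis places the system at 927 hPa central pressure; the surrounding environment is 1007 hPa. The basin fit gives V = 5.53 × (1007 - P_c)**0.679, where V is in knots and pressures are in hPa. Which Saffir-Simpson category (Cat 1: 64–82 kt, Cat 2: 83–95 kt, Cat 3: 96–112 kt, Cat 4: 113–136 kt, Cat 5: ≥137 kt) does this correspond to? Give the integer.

ΔP = 1007 − 927 = 80 hPa.
V ≈ 5.53 × 80^0.679 = 5.53 × 19.60 ≈ 108 kt.
108 kt falls in the Category 3 band.

3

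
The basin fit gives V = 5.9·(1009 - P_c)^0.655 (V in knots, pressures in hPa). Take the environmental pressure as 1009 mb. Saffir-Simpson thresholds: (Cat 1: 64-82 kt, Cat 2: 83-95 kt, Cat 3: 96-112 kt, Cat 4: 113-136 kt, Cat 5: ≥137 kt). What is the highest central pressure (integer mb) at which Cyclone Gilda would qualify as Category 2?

952 mb

Category 2 begins at V = 83 kt.
Required ΔP = (83/5.9)^(1/0.655) = 14.068^1.527 ≈ 56.63 mb.
P_c ≤ 1009 − 56.63 = 952.37, so the highest integer P_c is 952 mb.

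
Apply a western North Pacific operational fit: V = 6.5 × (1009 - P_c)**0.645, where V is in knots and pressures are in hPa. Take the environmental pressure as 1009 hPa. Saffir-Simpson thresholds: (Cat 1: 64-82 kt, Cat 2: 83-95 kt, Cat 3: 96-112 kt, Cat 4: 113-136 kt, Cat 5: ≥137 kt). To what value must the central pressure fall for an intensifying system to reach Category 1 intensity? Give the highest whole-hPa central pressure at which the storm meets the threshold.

974 hPa

Category 1 begins at V = 64 kt.
Required ΔP = (64/6.5)^(1/0.645) = 9.846^1.550 ≈ 34.67 hPa.
P_c ≤ 1009 − 34.67 = 974.33, so the highest integer P_c is 974 hPa.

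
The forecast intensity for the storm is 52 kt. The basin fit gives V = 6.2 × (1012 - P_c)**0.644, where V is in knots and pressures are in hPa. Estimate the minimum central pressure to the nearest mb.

ΔP = (V / 6.2)^(1/0.644) = (52/6.2)^1.553.
52/6.2 = 8.387; 8.387^1.553 ≈ 27.18 mb.
P_c = 1012 − 27.18 = 984.82 ≈ 985 mb.

985 mb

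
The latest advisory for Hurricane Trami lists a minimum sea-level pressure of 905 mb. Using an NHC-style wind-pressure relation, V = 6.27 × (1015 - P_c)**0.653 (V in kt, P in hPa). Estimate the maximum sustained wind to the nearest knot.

135 kt

ΔP = 1015 − 905 = 110 mb.
110^0.653 ≈ 21.529.
V ≈ 6.27 × 21.529 ≈ 135.0 kt.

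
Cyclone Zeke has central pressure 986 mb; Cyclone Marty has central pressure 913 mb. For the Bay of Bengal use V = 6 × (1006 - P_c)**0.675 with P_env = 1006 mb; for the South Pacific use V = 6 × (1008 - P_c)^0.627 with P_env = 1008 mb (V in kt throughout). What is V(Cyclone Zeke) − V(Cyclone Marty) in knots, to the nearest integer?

Cyclone Zeke: ΔP = 20; V ≈ 6 × 20^0.675 ≈ 45.33 kt.
Cyclone Marty: ΔP = 95; V ≈ 6 × 95^0.627 ≈ 104.28 kt.
Difference ≈ 45.33 − 104.28 = -58.95 → -59 kt.

-59 kt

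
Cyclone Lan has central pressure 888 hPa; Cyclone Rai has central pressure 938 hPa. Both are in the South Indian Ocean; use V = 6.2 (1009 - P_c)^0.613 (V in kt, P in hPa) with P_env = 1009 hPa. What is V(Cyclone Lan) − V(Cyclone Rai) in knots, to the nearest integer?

Cyclone Lan: ΔP = 121; V ≈ 6.2 × 121^0.613 ≈ 117.26 kt.
Cyclone Rai: ΔP = 71; V ≈ 6.2 × 71^0.613 ≈ 84.57 kt.
Difference ≈ 117.26 − 84.57 = 32.69 → 33 kt.

33 kt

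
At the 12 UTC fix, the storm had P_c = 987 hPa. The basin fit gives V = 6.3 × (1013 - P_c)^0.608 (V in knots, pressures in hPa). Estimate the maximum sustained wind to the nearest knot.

46 kt

ΔP = 1013 − 987 = 26 hPa.
26^0.608 ≈ 7.249.
V ≈ 6.3 × 7.249 ≈ 45.7 kt.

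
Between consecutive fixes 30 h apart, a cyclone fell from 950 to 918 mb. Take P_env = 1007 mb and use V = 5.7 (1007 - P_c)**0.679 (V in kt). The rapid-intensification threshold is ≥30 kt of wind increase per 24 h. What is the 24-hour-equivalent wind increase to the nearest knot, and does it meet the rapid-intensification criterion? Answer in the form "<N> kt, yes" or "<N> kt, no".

25 kt, no

V₁: ΔP = 57, V ≈ 5.7 × 57^0.679 ≈ 88.74 kt.
V₂: ΔP = 89, V ≈ 5.7 × 89^0.679 ≈ 120.09 kt.
ΔV over 30 h = 31.35 kt → 24 h equivalent = 31.35 × 24/30 ≈ 25.08 kt.
25 kt < 30 kt ⇒ not rapid intensification.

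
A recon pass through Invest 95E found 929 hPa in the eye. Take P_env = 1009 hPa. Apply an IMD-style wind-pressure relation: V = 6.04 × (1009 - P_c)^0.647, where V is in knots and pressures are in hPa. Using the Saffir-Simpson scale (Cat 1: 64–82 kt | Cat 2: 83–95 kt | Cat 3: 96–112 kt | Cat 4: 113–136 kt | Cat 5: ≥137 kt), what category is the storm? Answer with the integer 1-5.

ΔP = 1009 − 929 = 80 hPa.
V ≈ 6.04 × 80^0.647 = 6.04 × 17.03 ≈ 103 kt.
103 kt falls in the Category 3 band.

3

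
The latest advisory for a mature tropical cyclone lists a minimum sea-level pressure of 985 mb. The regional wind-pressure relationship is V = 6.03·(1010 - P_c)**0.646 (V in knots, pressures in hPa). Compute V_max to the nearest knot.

ΔP = 1010 − 985 = 25 mb.
25^0.646 ≈ 8.000.
V ≈ 6.03 × 8.000 ≈ 48.2 kt.

48 kt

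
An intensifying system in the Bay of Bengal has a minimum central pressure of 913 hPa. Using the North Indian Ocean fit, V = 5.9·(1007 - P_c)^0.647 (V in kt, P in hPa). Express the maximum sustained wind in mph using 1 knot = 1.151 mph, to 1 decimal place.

128.4 mph

ΔP = 1007 − 913 = 94 hPa.
V ≈ 5.9 × 94^0.647 = 5.9 × 18.907 ≈ 111.549 kt.
111.549 × 1.151 ≈ 128.39 mph → 128.4 mph.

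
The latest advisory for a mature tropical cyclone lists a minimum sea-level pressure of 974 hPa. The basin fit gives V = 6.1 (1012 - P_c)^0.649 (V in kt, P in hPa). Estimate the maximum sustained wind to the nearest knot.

ΔP = 1012 − 974 = 38 hPa.
38^0.649 ≈ 10.599.
V ≈ 6.1 × 10.599 ≈ 64.7 kt.

65 kt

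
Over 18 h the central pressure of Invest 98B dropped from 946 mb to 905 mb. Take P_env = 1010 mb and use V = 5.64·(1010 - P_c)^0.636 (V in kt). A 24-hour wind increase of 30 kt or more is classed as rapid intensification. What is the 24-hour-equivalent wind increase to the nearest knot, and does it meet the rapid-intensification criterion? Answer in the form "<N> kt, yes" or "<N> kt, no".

V₁: ΔP = 64, V ≈ 5.64 × 64^0.636 ≈ 79.43 kt.
V₂: ΔP = 105, V ≈ 5.64 × 105^0.636 ≈ 108.83 kt.
ΔV over 18 h = 29.40 kt → 24 h equivalent = 29.40 × 24/18 ≈ 39.20 kt.
39 kt ≥ 30 kt ⇒ rapid intensification.

39 kt, yes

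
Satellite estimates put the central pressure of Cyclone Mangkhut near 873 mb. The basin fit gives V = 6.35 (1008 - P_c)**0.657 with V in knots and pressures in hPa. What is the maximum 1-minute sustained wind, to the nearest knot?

ΔP = 1008 − 873 = 135 mb.
135^0.657 ≈ 25.097.
V ≈ 6.35 × 25.097 ≈ 159.4 kt.

159 kt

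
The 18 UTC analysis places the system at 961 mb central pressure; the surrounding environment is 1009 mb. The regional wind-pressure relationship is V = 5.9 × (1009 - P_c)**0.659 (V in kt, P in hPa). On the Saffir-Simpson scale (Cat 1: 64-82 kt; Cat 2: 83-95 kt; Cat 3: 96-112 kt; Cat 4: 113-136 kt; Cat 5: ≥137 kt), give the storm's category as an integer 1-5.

ΔP = 1009 − 961 = 48 mb.
V ≈ 5.9 × 48^0.659 = 5.9 × 12.82 ≈ 76 kt.
76 kt falls in the Category 1 band.

1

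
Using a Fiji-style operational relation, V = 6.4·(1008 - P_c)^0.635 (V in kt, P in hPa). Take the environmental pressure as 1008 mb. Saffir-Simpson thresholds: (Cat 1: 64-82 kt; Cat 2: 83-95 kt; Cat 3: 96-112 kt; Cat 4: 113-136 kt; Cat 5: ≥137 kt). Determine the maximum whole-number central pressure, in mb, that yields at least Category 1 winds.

Category 1 begins at V = 64 kt.
Required ΔP = (64/6.4)^(1/0.635) = 10.000^1.575 ≈ 37.57 mb.
P_c ≤ 1008 − 37.57 = 970.43, so the highest integer P_c is 970 mb.

970 mb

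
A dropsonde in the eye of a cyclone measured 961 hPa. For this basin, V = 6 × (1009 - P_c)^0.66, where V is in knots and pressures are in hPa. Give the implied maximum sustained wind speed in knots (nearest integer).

77 kt

ΔP = 1009 − 961 = 48 hPa.
48^0.66 ≈ 12.871.
V ≈ 6 × 12.871 ≈ 77.2 kt.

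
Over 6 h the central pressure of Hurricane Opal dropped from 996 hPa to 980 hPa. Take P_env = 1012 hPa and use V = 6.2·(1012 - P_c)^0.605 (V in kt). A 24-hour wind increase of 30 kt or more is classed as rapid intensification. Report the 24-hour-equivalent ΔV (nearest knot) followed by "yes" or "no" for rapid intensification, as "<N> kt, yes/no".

V₁: ΔP = 16, V ≈ 6.2 × 16^0.605 ≈ 33.18 kt.
V₂: ΔP = 32, V ≈ 6.2 × 32^0.605 ≈ 50.47 kt.
ΔV over 6 h = 17.29 kt → 24 h equivalent = 17.29 × 24/6 ≈ 69.16 kt.
69 kt ≥ 30 kt ⇒ rapid intensification.

69 kt, yes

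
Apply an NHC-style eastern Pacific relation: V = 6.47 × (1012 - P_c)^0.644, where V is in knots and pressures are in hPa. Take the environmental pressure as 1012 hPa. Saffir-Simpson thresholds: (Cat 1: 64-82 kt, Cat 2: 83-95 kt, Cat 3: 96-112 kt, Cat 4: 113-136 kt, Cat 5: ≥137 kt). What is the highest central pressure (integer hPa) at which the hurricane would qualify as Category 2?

Category 2 begins at V = 83 kt.
Required ΔP = (83/6.47)^(1/0.644) = 12.828^1.553 ≈ 52.57 hPa.
P_c ≤ 1012 − 52.57 = 959.43, so the highest integer P_c is 959 hPa.

959 hPa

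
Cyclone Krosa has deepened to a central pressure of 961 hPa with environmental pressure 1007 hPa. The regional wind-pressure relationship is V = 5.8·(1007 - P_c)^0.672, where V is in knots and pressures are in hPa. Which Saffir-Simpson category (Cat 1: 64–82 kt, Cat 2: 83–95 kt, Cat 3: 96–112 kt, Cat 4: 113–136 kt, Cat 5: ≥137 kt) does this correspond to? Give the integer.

ΔP = 1007 − 961 = 46 hPa.
V ≈ 5.8 × 46^0.672 = 5.8 × 13.10 ≈ 76 kt.
76 kt falls in the Category 1 band.

1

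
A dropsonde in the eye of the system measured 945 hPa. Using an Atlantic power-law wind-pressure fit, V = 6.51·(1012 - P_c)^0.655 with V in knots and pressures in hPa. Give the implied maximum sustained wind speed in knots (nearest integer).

ΔP = 1012 − 945 = 67 hPa.
67^0.655 ≈ 15.706.
V ≈ 6.51 × 15.706 ≈ 102.2 kt.

102 kt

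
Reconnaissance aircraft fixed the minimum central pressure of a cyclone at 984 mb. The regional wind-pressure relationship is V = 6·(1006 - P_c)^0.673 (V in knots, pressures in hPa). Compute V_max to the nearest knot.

ΔP = 1006 − 984 = 22 mb.
22^0.673 ≈ 8.007.
V ≈ 6 × 8.007 ≈ 48.0 kt.

48 kt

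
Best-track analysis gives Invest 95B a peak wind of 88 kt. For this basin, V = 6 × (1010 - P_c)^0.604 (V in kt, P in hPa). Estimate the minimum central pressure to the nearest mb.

925 mb

ΔP = (V / 6)^(1/0.604) = (88/6)^1.656.
88/6 = 14.667; 14.667^1.656 ≈ 85.31 mb.
P_c = 1010 − 85.31 = 924.69 ≈ 925 mb.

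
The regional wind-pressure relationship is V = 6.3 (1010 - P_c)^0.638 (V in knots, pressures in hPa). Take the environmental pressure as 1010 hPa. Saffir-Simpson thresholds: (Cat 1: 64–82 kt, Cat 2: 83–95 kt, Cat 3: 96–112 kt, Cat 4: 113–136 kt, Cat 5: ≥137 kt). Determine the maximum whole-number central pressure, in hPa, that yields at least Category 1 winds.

Category 1 begins at V = 64 kt.
Required ΔP = (64/6.3)^(1/0.638) = 10.159^1.567 ≈ 37.85 hPa.
P_c ≤ 1010 − 37.85 = 972.15, so the highest integer P_c is 972 hPa.

972 hPa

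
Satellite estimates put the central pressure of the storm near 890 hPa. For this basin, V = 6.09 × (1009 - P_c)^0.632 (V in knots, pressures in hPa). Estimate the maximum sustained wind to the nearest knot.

125 kt

ΔP = 1009 − 890 = 119 hPa.
119^0.632 ≈ 20.500.
V ≈ 6.09 × 20.500 ≈ 124.8 kt.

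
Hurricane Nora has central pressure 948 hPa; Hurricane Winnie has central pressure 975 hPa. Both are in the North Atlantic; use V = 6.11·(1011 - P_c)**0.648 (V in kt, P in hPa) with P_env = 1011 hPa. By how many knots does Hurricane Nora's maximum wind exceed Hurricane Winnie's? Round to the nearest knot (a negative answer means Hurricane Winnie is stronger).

Hurricane Nora: ΔP = 63; V ≈ 6.11 × 63^0.648 ≈ 89.54 kt.
Hurricane Winnie: ΔP = 36; V ≈ 6.11 × 36^0.648 ≈ 62.31 kt.
Difference ≈ 89.54 − 62.31 = 27.23 → 27 kt.

27 kt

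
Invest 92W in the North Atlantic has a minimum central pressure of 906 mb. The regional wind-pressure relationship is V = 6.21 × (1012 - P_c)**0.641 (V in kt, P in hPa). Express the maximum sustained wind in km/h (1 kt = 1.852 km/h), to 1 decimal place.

ΔP = 1012 − 906 = 106 mb.
V ≈ 6.21 × 106^0.641 = 6.21 × 19.871 ≈ 123.399 kt.
123.399 × 1.852 ≈ 228.54 km/h → 228.5 km/h.

228.5 km/h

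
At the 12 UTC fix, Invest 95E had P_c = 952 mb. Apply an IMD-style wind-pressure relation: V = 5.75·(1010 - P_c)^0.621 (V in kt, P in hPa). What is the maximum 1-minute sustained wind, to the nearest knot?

ΔP = 1010 − 952 = 58 mb.
58^0.621 ≈ 12.448.
V ≈ 5.75 × 12.448 ≈ 71.6 kt.

72 kt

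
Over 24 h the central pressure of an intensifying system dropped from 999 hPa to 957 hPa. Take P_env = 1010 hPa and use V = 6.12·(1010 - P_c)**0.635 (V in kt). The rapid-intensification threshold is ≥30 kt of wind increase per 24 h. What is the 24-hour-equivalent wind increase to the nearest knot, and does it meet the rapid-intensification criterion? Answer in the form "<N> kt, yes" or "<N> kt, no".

V₁: ΔP = 11, V ≈ 6.12 × 11^0.635 ≈ 28.06 kt.
V₂: ΔP = 53, V ≈ 6.12 × 53^0.635 ≈ 76.15 kt.
ΔV over 24 h = 48.09 kt → 24 h equivalent = 48.09 × 24/24 ≈ 48.09 kt.
48 kt ≥ 30 kt ⇒ rapid intensification.

48 kt, yes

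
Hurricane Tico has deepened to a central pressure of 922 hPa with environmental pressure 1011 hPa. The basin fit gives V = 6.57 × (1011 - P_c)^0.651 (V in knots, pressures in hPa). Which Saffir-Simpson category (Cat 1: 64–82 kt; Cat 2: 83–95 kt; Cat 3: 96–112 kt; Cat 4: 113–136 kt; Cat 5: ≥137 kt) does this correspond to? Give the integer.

4

ΔP = 1011 − 922 = 89 hPa.
V ≈ 6.57 × 89^0.651 = 6.57 × 18.58 ≈ 122 kt.
122 kt falls in the Category 4 band.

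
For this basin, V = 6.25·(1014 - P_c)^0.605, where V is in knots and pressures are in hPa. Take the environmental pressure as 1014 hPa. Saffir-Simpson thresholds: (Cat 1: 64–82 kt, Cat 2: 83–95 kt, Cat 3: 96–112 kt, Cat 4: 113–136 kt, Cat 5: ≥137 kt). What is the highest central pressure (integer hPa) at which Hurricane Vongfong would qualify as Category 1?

Category 1 begins at V = 64 kt.
Required ΔP = (64/6.25)^(1/0.605) = 10.240^1.653 ≈ 46.76 hPa.
P_c ≤ 1014 − 46.76 = 967.24, so the highest integer P_c is 967 hPa.

967 hPa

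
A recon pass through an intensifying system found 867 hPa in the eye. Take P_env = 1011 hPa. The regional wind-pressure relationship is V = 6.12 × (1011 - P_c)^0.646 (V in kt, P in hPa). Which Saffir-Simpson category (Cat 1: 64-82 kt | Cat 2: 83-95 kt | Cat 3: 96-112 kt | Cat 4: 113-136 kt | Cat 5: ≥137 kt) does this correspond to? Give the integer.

ΔP = 1011 − 867 = 144 hPa.
V ≈ 6.12 × 144^0.646 = 6.12 × 24.79 ≈ 152 kt.
152 kt falls in the Category 5 band.

5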